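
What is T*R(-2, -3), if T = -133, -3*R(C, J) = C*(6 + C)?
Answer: -1064/3 ≈ -354.67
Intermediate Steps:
R(C, J) = -C*(6 + C)/3
T*R(-2, -3) = -(-133)*(-2)*(6 - 2)/3 = -(-133)*(-2)*4/3 = -133*8/3 = -1064/3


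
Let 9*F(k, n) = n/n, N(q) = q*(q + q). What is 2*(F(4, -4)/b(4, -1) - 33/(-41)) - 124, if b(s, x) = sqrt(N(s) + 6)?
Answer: -5018/41 + sqrt(38)/171 ≈ -122.35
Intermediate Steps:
N(q) = 2*q**2 (N(q) = q*(2*q) = 2*q**2)
F(k, n) = 1/9 (F(k, n) = (n/n)/9 = (1/9)*1 = 1/9)
b(s, x) = sqrt(6 + 2*s**2) (b(s, x) = sqrt(2*s**2 + 6) = sqrt(6 + 2*s**2))
2*(F(4, -4)/b(4, -1) - 33/(-41)) - 124 = 2*(1/(9*(sqrt(6 + 2*4**2))) - 33/(-41)) - 124 = 2*(1/(9*(sqrt(6 + 2*16))) - 33*(-1/41)) - 124 = 2*(1/(9*(sqrt(6 + 32))) + 33/41) - 124 = 2*(1/(9*(sqrt(38))) + 33/41) - 124 = 2*((sqrt(38)/38)/9 + 33/41) - 124 = 2*(sqrt(38)/342 + 33/41) - 124 = 2*(33/41 + sqrt(38)/342) - 124 = (66/41 + sqrt(38)/171) - 124 = -5018/41 + sqrt(38)/171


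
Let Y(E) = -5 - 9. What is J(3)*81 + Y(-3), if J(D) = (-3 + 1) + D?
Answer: 67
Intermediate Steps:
Y(E) = -14
J(D) = -2 + D
J(3)*81 + Y(-3) = (-2 + 3)*81 - 14 = 1*81 - 14 = 81 - 14 = 67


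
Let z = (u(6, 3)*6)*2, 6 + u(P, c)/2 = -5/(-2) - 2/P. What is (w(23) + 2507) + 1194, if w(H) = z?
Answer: 3609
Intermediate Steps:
u(P, c) = -7 - 4/P (u(P, c) = -12 + 2*(-5/(-2) - 2/P) = -12 + 2*(-5*(-½) - 2/P) = -12 + 2*(5/2 - 2/P) = -12 + (5 - 4/P) = -7 - 4/P)
z = -92 (z = ((-7 - 4/6)*6)*2 = ((-7 - 4*⅙)*6)*2 = ((-7 - ⅔)*6)*2 = -23/3*6*2 = -46*2 = -92)
w(H) = -92
(w(23) + 2507) + 1194 = (-92 + 2507) + 1194 = 2415 + 1194 = 3609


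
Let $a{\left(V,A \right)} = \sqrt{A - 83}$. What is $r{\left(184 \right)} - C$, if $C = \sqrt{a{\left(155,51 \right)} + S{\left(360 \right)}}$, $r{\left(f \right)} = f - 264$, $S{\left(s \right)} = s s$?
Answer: $-80 - 2 \sqrt{32400 + i \sqrt{2}} \approx -440.0 - 0.0078567 i$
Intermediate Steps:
$S{\left(s \right)} = s^{2}$
$r{\left(f \right)} = -264 + f$
$a{\left(V,A \right)} = \sqrt{-83 + A}$
$C = \sqrt{129600 + 4 i \sqrt{2}}$ ($C = \sqrt{\sqrt{-83 + 51} + 360^{2}} = \sqrt{\sqrt{-32} + 129600} = \sqrt{4 i \sqrt{2} + 129600} = \sqrt{129600 + 4 i \sqrt{2}} \approx 360.0 + 0.0078 i$)
$r{\left(184 \right)} - C = \left(-264 + 184\right) - 2 \sqrt{32400 + i \sqrt{2}} = -80 - 2 \sqrt{32400 + i \sqrt{2}}$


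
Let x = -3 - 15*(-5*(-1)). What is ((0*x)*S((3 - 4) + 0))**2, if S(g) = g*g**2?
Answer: 0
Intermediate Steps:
S(g) = g**3
x = -78 (x = -3 - 15*5 = -3 - 3*25 = -3 - 75 = -78)
((0*x)*S((3 - 4) + 0))**2 = ((0*(-78))*((3 - 4) + 0)**3)**2 = (0*(-1 + 0)**3)**2 = (0*(-1)**3)**2 = (0*(-1))**2 = 0**2 = 0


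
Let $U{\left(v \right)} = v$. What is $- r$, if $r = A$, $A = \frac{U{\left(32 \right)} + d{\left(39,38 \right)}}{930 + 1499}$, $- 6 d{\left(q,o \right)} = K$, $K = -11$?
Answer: $- \frac{29}{2082} \approx -0.013929$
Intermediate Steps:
$d{\left(q,o \right)} = \frac{11}{6}$ ($d{\left(q,o \right)} = \left(- \frac{1}{6}\right) \left(-11\right) = \frac{11}{6}$)
$A = \frac{29}{2082}$ ($A = \frac{32 + \frac{11}{6}}{930 + 1499} = \frac{203}{6 \cdot 2429} = \frac{203}{6} \cdot \frac{1}{2429} = \frac{29}{2082} \approx 0.013929$)
$r = \frac{29}{2082} \approx 0.013929$
$- r = \left(-1\right) \frac{29}{2082} = - \frac{29}{2082}$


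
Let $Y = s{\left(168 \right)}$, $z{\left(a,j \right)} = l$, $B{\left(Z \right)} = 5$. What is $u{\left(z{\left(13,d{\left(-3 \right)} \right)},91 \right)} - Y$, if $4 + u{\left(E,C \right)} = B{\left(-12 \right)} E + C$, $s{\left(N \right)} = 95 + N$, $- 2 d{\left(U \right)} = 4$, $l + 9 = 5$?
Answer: $-196$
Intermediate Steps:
$l = -4$ ($l = -9 + 5 = -4$)
$d{\left(U \right)} = -2$ ($d{\left(U \right)} = \left(- \frac{1}{2}\right) 4 = -2$)
$z{\left(a,j \right)} = -4$
$Y = 263$ ($Y = 95 + 168 = 263$)
$u{\left(E,C \right)} = -4 + C + 5 E$ ($u{\left(E,C \right)} = -4 + \left(5 E + C\right) = -4 + \left(C + 5 E\right) = -4 + C + 5 E$)
$u{\left(z{\left(13,d{\left(-3 \right)} \right)},91 \right)} - Y = \left(-4 + 91 + 5 \left(-4\right)\right) - 263 = \left(-4 + 91 - 20\right) - 263 = 67 - 263 = -196$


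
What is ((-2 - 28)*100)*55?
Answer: -165000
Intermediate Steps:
((-2 - 28)*100)*55 = -30*100*55 = -3000*55 = -165000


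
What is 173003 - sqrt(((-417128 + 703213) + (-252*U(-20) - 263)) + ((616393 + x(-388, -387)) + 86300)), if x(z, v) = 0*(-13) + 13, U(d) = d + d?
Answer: 173003 - 4*sqrt(62413) ≈ 1.7200e+5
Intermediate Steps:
U(d) = 2*d
x(z, v) = 13 (x(z, v) = 0 + 13 = 13)
173003 - sqrt(((-417128 + 703213) + (-252*U(-20) - 263)) + ((616393 + x(-388, -387)) + 86300)) = 173003 - sqrt(((-417128 + 703213) + (-504*(-20) - 263)) + ((616393 + 13) + 86300)) = 173003 - sqrt((286085 + (-252*(-40) - 263)) + (616406 + 86300)) = 173003 - sqrt((286085 + (10080 - 263)) + 702706) = 173003 - sqrt((286085 + 9817) + 702706) = 173003 - sqrt(295902 + 702706) = 173003 - sqrt(998608) = 173003 - 4*sqrt(62413)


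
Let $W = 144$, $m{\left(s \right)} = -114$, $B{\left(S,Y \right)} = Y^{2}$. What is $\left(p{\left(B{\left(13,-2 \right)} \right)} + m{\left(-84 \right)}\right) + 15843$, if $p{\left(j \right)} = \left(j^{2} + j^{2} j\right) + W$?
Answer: $15953$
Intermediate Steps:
$p{\left(j \right)} = 144 + j^{2} + j^{3}$ ($p{\left(j \right)} = \left(j^{2} + j^{2} j\right) + 144 = \left(j^{2} + j^{3}\right) + 144 = 144 + j^{2} + j^{3}$)
$\left(p{\left(B{\left(13,-2 \right)} \right)} + m{\left(-84 \right)}\right) + 15843 = \left(\left(144 + \left(\left(-2\right)^{2}\right)^{2} + \left(\left(-2\right)^{2}\right)^{3}\right) - 114\right) + 15843 = \left(\left(144 + 4^{2} + 4^{3}\right) - 114\right) + 15843 = \left(\left(144 + 16 + 64\right) - 114\right) + 15843 = \left(224 - 114\right) + 15843 = 110 + 15843 = 15953$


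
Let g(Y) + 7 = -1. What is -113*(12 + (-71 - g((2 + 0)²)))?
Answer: 5763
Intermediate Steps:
g(Y) = -8 (g(Y) = -7 - 1 = -8)
-113*(12 + (-71 - g((2 + 0)²))) = -113*(12 + (-71 - 1*(-8))) = -113*(12 + (-71 + 8)) = -113*(12 - 63) = -113*(-51) = 5763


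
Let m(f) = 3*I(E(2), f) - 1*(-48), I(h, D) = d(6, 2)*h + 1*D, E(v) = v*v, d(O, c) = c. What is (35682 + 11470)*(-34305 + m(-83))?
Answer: -1625895264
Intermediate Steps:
E(v) = v²
I(h, D) = D + 2*h (I(h, D) = 2*h + 1*D = 2*h + D = D + 2*h)
m(f) = 72 + 3*f (m(f) = 3*(f + 2*2²) - 1*(-48) = 3*(f + 2*4) + 48 = 3*(f + 8) + 48 = 3*(8 + f) + 48 = (24 + 3*f) + 48 = 72 + 3*f)
(35682 + 11470)*(-34305 + m(-83)) = (35682 + 11470)*(-34305 + (72 + 3*(-83))) = 47152*(-34305 + (72 - 249)) = 47152*(-34305 - 177) = 47152*(-34482) = -1625895264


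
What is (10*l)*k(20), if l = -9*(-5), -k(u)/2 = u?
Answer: -18000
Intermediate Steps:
k(u) = -2*u
l = 45
(10*l)*k(20) = (10*45)*(-2*20) = 450*(-40) = -18000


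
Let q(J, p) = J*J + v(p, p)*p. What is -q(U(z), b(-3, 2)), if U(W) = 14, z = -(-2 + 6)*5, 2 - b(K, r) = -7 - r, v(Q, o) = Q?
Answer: -317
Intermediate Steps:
b(K, r) = 9 + r (b(K, r) = 2 - (-7 - r) = 2 + (7 + r) = 9 + r)
z = -20 (z = -4*5 = -1*20 = -20)
q(J, p) = J² + p² (q(J, p) = J*J + p*p = J² + p²)
-q(U(z), b(-3, 2)) = -(14² + (9 + 2)²) = -(196 + 11²) = -(196 + 121) = -1*317 = -317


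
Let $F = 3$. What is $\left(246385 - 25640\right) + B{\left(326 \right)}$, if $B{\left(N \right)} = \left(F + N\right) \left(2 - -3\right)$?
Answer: $222390$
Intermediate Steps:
$B{\left(N \right)} = 15 + 5 N$ ($B{\left(N \right)} = \left(3 + N\right) \left(2 - -3\right) = \left(3 + N\right) \left(2 + 3\right) = \left(3 + N\right) 5 = 15 + 5 N$)
$\left(246385 - 25640\right) + B{\left(326 \right)} = \left(246385 - 25640\right) + \left(15 + 5 \cdot 326\right) = 220745 + \left(15 + 1630\right) = 220745 + 1645 = 222390$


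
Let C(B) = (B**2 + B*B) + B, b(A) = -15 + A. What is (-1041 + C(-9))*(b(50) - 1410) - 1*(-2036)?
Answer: 1223036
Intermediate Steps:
C(B) = B + 2*B**2 (C(B) = (B**2 + B**2) + B = 2*B**2 + B = B + 2*B**2)
(-1041 + C(-9))*(b(50) - 1410) - 1*(-2036) = (-1041 - 9*(1 + 2*(-9)))*((-15 + 50) - 1410) - 1*(-2036) = (-1041 - 9*(1 - 18))*(35 - 1410) + 2036 = (-1041 - 9*(-17))*(-1375) + 2036 = (-1041 + 153)*(-1375) + 2036 = -888*(-1375) + 2036 = 1221000 + 2036 = 1223036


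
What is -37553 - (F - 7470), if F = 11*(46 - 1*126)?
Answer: -29203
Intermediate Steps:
F = -880 (F = 11*(46 - 126) = 11*(-80) = -880)
-37553 - (F - 7470) = -37553 - (-880 - 7470) = -37553 - 1*(-8350) = -37553 + 8350 = -29203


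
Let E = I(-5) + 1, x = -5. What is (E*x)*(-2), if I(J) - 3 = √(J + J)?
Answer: 40 + 10*I*√10 ≈ 40.0 + 31.623*I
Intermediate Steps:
I(J) = 3 + √2*√J (I(J) = 3 + √(J + J) = 3 + √(2*J) = 3 + √2*√J)
E = 4 + I*√10 (E = (3 + √2*√(-5)) + 1 = (3 + √2*(I*√5)) + 1 = (3 + I*√10) + 1 = 4 + I*√10 ≈ 4.0 + 3.1623*I)
(E*x)*(-2) = ((4 + I*√10)*(-5))*(-2) = (-20 - 5*I*√10)*(-2) = 40 + 10*I*√10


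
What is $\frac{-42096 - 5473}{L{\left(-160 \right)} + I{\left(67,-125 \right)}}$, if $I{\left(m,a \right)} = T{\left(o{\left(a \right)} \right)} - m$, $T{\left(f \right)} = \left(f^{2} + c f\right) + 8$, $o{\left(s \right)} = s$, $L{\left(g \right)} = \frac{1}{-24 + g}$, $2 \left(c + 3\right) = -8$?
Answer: $- \frac{8752696}{3025143} \approx -2.8933$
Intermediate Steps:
$c = -7$ ($c = -3 + \frac{1}{2} \left(-8\right) = -3 - 4 = -7$)
$T{\left(f \right)} = 8 + f^{2} - 7 f$ ($T{\left(f \right)} = \left(f^{2} - 7 f\right) + 8 = 8 + f^{2} - 7 f$)
$I{\left(m,a \right)} = 8 + a^{2} - m - 7 a$ ($I{\left(m,a \right)} = \left(8 + a^{2} - 7 a\right) - m = 8 + a^{2} - m - 7 a$)
$\frac{-42096 - 5473}{L{\left(-160 \right)} + I{\left(67,-125 \right)}} = \frac{-42096 - 5473}{\frac{1}{-24 - 160} + \left(8 + \left(-125\right)^{2} - 67 - -875\right)} = - \frac{47569}{\frac{1}{-184} + \left(8 + 15625 - 67 + 875\right)} = - \frac{47569}{- \frac{1}{184} + 16441} = - \frac{47569}{\frac{3025143}{184}} = \left(-47569\right) \frac{184}{3025143} = - \frac{8752696}{3025143}$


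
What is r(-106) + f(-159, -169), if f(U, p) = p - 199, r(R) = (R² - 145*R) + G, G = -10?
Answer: 26228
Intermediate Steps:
r(R) = -10 + R² - 145*R (r(R) = (R² - 145*R) - 10 = -10 + R² - 145*R)
f(U, p) = -199 + p
r(-106) + f(-159, -169) = (-10 + (-106)² - 145*(-106)) + (-199 - 169) = (-10 + 11236 + 15370) - 368 = 26596 - 368 = 26228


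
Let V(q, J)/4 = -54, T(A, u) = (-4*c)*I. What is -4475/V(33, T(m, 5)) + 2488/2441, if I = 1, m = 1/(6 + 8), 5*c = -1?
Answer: 11460883/527256 ≈ 21.737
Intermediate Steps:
c = -1/5 (c = (1/5)*(-1) = -1/5 ≈ -0.20000)
m = 1/14 ≈ 0.071429
T(A, u) = 4/5 (T(A, u) = -4*(-1/5)*1 = (4/5)*1 = 4/5)
V(q, J) = -216 (V(q, J) = 4*(-54) = -216)
-4475/V(33, T(m, 5)) + 2488/2441 = -4475/(-216) + 2488/2441 = -4475*(-1/216) + 2488*(1/2441) = 4475/216 + 2488/2441 = 11460883/527256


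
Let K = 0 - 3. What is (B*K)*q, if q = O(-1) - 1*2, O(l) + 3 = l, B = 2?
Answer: 36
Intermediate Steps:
K = -3
O(l) = -3 + l
q = -6 (q = (-3 - 1) - 1*2 = -4 - 2 = -6)
(B*K)*q = (2*(-3))*(-6) = -6*(-6) = 36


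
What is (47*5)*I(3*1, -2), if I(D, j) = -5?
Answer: -1175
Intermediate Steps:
(47*5)*I(3*1, -2) = (47*5)*(-5) = 235*(-5) = -1175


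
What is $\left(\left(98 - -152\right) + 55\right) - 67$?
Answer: $238$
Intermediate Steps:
$\left(\left(98 - -152\right) + 55\right) - 67 = \left(\left(98 + 152\right) + 55\right) - 67 = \left(250 + 55\right) - 67 = 305 - 67 = 238$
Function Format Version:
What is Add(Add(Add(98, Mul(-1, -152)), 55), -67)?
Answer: 238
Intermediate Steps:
Add(Add(Add(98, Mul(-1, -152)), 55), -67) = Add(Add(Add(98, 152), 55), -67) = Add(Add(250, 55), -67) = Add(305, -67) = 238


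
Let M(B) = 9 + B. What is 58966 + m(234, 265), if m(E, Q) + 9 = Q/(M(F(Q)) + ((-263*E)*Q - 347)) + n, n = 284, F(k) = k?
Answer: 966143874158/16308703 ≈ 59241.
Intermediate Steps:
m(E, Q) = 275 + Q/(-338 + Q - 263*E*Q) (m(E, Q) = -9 + (Q/((9 + Q) + ((-263*E)*Q - 347)) + 284) = -9 + (Q/((9 + Q) + (-263*E*Q - 347)) + 284) = -9 + (Q/((9 + Q) + (-347 - 263*E*Q)) + 284) = -9 + (Q/(-338 + Q - 263*E*Q) + 284) = -9 + (284 + Q/(-338 + Q - 263*E*Q)) = 275 + Q/(-338 + Q - 263*E*Q))
58966 + m(234, 265) = 58966 + (92950 - 276*265 + 72325*234*265)/(338 - 1*265 + 263*234*265) = 58966 + (92950 - 73140 + 4484873250)/(338 - 265 + 16308630) = 58966 + 4484893060/16308703 = 966143874158/16308703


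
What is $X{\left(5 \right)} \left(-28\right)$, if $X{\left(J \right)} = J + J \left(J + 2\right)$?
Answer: $-1120$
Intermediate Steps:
$X{\left(J \right)} = J + J \left(2 + J\right)$
$X{\left(5 \right)} \left(-28\right) = 5 \left(3 + 5\right) \left(-28\right) = 5 \cdot 8 \left(-28\right) = 40 \left(-28\right) = -1120$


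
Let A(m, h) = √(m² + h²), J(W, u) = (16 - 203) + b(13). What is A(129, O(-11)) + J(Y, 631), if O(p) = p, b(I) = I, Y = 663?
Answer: -174 + 17*√58 ≈ -44.532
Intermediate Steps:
J(W, u) = -174 (J(W, u) = (16 - 203) + 13 = -187 + 13 = -174)
A(m, h) = √(h² + m²)
A(129, O(-11)) + J(Y, 631) = √((-11)² + 129²) - 174 = √(121 + 16641) - 174 = √16762 - 174 = 17*√58 - 174 = -174 + 17*√58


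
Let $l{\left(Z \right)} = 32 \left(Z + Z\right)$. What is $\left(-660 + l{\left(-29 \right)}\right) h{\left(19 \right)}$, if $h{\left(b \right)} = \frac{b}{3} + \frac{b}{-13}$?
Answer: $- \frac{478040}{39} \approx -12257.0$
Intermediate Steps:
$h{\left(b \right)} = \frac{10 b}{39}$ ($h{\left(b \right)} = b \frac{1}{3} + b \left(- \frac{1}{13}\right) = \frac{b}{3} - \frac{b}{13} = \frac{10 b}{39}$)
$l{\left(Z \right)} = 64 Z$ ($l{\left(Z \right)} = 32 \cdot 2 Z = 64 Z$)
$\left(-660 + l{\left(-29 \right)}\right) h{\left(19 \right)} = \left(-660 + 64 \left(-29\right)\right) \frac{10}{39} \cdot 19 = \left(-660 - 1856\right) \frac{190}{39} = \left(-2516\right) \frac{190}{39} = - \frac{478040}{39}$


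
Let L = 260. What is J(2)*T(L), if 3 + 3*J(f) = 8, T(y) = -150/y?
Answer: -25/26 ≈ -0.96154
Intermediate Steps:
J(f) = 5/3 (J(f) = -1 + (⅓)*8 = -1 + 8/3 = 5/3)
J(2)*T(L) = 5*(-150/260)/3 = 5*(-150*1/260)/3 = (5/3)*(-15/26) = -25/26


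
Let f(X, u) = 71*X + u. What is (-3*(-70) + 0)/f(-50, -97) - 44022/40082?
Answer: -12068961/10441361 ≈ -1.1559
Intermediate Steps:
f(X, u) = u + 71*X
(-3*(-70) + 0)/f(-50, -97) - 44022/40082 = (-3*(-70) + 0)/(-97 + 71*(-50)) - 44022/40082 = (210 + 0)/(-97 - 3550) - 44022*1/40082 = 210/(-3647) - 22011/20041 = 210*(-1/3647) - 22011/20041 = -30/521 - 22011/20041 = -12068961/10441361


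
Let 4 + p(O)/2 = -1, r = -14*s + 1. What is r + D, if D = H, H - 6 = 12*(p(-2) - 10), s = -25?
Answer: 117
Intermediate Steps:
r = 351 (r = -14*(-25) + 1 = 350 + 1 = 351)
p(O) = -10 (p(O) = -8 + 2*(-1) = -8 - 2 = -10)
H = -234 (H = 6 + 12*(-10 - 10) = 6 + 12*(-20) = 6 - 240 = -234)
D = -234
r + D = 351 - 234 = 117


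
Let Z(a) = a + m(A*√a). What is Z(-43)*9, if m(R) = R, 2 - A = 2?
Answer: -387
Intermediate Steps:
A = 0 (A = 2 - 1*2 = 2 - 2 = 0)
Z(a) = a (Z(a) = a + 0*√a = a + 0 = a)
Z(-43)*9 = -43*9 = -387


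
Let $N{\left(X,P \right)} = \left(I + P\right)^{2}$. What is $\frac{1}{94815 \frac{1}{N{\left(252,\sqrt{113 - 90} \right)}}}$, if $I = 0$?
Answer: $\frac{23}{94815} \approx 0.00024258$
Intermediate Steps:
$N{\left(X,P \right)} = P^{2}$ ($N{\left(X,P \right)} = \left(0 + P\right)^{2} = P^{2}$)
$\frac{1}{94815 \frac{1}{N{\left(252,\sqrt{113 - 90} \right)}}} = \frac{1}{94815 \frac{1}{\left(\sqrt{113 - 90}\right)^{2}}} = \frac{1}{94815 \frac{1}{\left(\sqrt{23}\right)^{2}}} = \frac{1}{94815 \cdot \frac{1}{23}} = \frac{1}{\frac{94815}{23}} = \frac{23}{94815}$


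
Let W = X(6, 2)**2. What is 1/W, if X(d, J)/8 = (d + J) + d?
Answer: 1/12544 ≈ 7.9719e-5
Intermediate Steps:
X(d, J) = 8*J + 16*d (X(d, J) = 8*((d + J) + d) = 8*((J + d) + d) = 8*(J + 2*d) = 8*J + 16*d)
W = 12544 (W = (8*2 + 16*6)**2 = (16 + 96)**2 = 112**2 = 12544)
1/W = 1/12544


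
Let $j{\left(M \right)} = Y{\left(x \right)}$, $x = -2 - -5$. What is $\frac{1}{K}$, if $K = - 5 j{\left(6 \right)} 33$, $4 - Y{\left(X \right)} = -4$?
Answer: $- \frac{1}{1320} \approx -0.00075758$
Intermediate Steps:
$x = 3$ ($x = -2 + 5 = 3$)
$Y{\left(X \right)} = 8$ ($Y{\left(X \right)} = 4 - -4 = 4 + 4 = 8$)
$j{\left(M \right)} = 8$
$K = -1320$ ($K = \left(-5\right) 8 \cdot 33 = \left(-40\right) 33 = -1320$)
$\frac{1}{K} = \frac{1}{-1320} = - \frac{1}{1320}$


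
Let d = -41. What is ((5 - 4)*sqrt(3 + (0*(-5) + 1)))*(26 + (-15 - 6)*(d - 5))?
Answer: 1984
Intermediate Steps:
((5 - 4)*sqrt(3 + (0*(-5) + 1)))*(26 + (-15 - 6)*(d - 5)) = ((5 - 4)*sqrt(3 + (0*(-5) + 1)))*(26 + (-15 - 6)*(-41 - 5)) = (1*sqrt(3 + (0 + 1)))*(26 - 21*(-46)) = (1*sqrt(3 + 1))*(26 + 966) = (1*sqrt(4))*992 = (1*2)*992 = 2*992 = 1984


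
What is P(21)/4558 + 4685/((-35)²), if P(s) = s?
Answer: 4275991/1116710 ≈ 3.8291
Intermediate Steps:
P(21)/4558 + 4685/((-35)²) = 21/4558 + 4685/((-35)²) = 21*(1/4558) + 4685/1225 = 21/4558 + 4685*(1/1225) = 21/4558 + 937/245 = 4275991/1116710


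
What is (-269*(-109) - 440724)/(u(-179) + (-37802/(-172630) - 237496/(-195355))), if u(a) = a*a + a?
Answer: -37497864205435/2904234405677 ≈ -12.911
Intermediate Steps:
u(a) = a + a² (u(a) = a² + a = a + a²)
(-269*(-109) - 440724)/(u(-179) + (-37802/(-172630) - 237496/(-195355))) = (-269*(-109) - 440724)/(-179*(1 - 179) + (-37802/(-172630) - 237496/(-195355))) = (29321 - 440724)/(-179*(-178) + (-37802*(-1/172630) - 237496*(-1/195355))) = -411403/(31862 + (18901/86315 + 237496/195355)) = -411403/(31862 + 4838374419/3372413365) = -411403/107456673010049/3372413365 = -411403*3372413365/107456673010049 = -37497864205435/2904234405677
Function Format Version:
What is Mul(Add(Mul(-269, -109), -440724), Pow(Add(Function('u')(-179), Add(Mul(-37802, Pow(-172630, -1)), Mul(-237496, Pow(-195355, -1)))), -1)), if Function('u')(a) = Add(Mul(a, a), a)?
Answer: Rational(-37497864205435, 2904234405677) ≈ -12.911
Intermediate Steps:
Function('u')(a) = Add(a, Pow(a, 2)) (Function('u')(a) = Add(Pow(a, 2), a) = Add(a, Pow(a, 2)))
Mul(Add(Mul(-269, -109), -440724), Pow(Add(Function('u')(-179), Add(Mul(-37802, Pow(-172630, -1)), Mul(-237496, Pow(-195355, -1)))), -1)) = Mul(Add(Mul(-269, -109), -440724), Pow(Add(Mul(-179, Add(1, -179)), Add(Mul(-37802, Pow(-172630, -1)), Mul(-237496, Pow(-195355, -1)))), -1)) = Mul(Add(29321, -440724), Pow(Add(Mul(-179, -178), Add(Mul(-37802, Rational(-1, 172630)), Mul(-237496, Rational(-1, 195355)))), -1)) = Mul(-411403, Pow(Add(31862, Add(Rational(18901, 86315), Rational(237496, 195355))), -1)) = Mul(-411403, Pow(Add(31862, Rational(4838374419, 3372413365)), -1)) = Mul(-411403, Pow(Rational(107456673010049, 3372413365), -1)) = Mul(-411403, Rational(3372413365, 107456673010049)) = Rational(-37497864205435, 2904234405677)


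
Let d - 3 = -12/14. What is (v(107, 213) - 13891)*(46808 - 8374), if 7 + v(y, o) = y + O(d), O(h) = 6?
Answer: -529812690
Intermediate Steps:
d = 15/7 (d = 3 - 12/14 = 3 - 12*1/14 = 3 - 6/7 = 15/7 ≈ 2.1429)
v(y, o) = -1 + y (v(y, o) = -7 + (y + 6) = -7 + (6 + y) = -1 + y)
(v(107, 213) - 13891)*(46808 - 8374) = ((-1 + 107) - 13891)*(46808 - 8374) = (106 - 13891)*38434 = -13785*38434 = -529812690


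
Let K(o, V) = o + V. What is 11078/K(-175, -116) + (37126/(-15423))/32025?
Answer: -18803003476/493921575 ≈ -38.069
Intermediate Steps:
K(o, V) = V + o
11078/K(-175, -116) + (37126/(-15423))/32025 = 11078/(-116 - 175) + (37126/(-15423))/32025 = 11078/(-291) + (37126*(-1/15423))*(1/32025) = 11078*(-1/291) - 37126/15423*1/32025 = -11078/291 - 37126/493921575 = -18803003476/493921575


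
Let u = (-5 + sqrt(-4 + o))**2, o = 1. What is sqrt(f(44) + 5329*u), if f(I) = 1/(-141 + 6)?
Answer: sqrt(237406935 - 107912250*I*sqrt(3))/45 ≈ 365.0 - 126.44*I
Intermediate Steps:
f(I) = -1/135 (f(I) = 1/(-135) = -1/135)
u = (-5 + I*sqrt(3))**2 (u = (-5 + sqrt(-4 + 1))**2 = (-5 + sqrt(-3))**2 = (-5 + I*sqrt(3))**2 ≈ 22.0 - 17.32*I)
sqrt(f(44) + 5329*u) = sqrt(-1/135 + 5329*(5 - I*sqrt(3))**2)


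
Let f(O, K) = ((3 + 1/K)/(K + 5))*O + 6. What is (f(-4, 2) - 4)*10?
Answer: 0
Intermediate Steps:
f(O, K) = 6 + O*(3 + 1/K)/(5 + K) (f(O, K) = ((3 + 1/K)/(5 + K))*O + 6 = O*(3 + 1/K)/(5 + K) + 6 = 6 + O*(3 + 1/K)/(5 + K))
(f(-4, 2) - 4)*10 = ((-4 + 6*2² + 30*2 + 3*2*(-4))/(2*(5 + 2)) - 4)*10 = ((½)*(-4 + 6*4 + 60 - 24)/7 - 4)*10 = ((½)*(⅐)*(-4 + 24 + 60 - 24) - 4)*10 = ((½)*(⅐)*56 - 4)*10 = (4 - 4)*10 = 0*10 = 0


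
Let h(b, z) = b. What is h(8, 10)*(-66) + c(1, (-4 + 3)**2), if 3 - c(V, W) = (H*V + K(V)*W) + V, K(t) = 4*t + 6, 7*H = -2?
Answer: -3750/7 ≈ -535.71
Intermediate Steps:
H = -2/7 (H = (1/7)*(-2) = -2/7 ≈ -0.28571)
K(t) = 6 + 4*t
c(V, W) = 3 - 5*V/7 - W*(6 + 4*V) (c(V, W) = 3 - ((-2*V/7 + (6 + 4*V)*W) + V) = 3 - ((-2*V/7 + W*(6 + 4*V)) + V) = 3 - (5*V/7 + W*(6 + 4*V)) = 3 + (-5*V/7 - W*(6 + 4*V)) = 3 - 5*V/7 - W*(6 + 4*V))
h(8, 10)*(-66) + c(1, (-4 + 3)**2) = 8*(-66) + (3 - 5/7*1 - 2*(-4 + 3)**2*(3 + 2*1)) = -528 + (3 - 5/7 - 2*(-1)**2*(3 + 2)) = -528 + (3 - 5/7 - 2*1*5) = -528 + (3 - 5/7 - 10) = -528 - 54/7 = -3750/7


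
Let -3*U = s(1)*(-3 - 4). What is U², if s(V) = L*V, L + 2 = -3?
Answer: 1225/9 ≈ 136.11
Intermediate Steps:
L = -5 (L = -2 - 3 = -5)
s(V) = -5*V
U = -35/3 (U = -(-5*1)*(-3 - 4)/3 = -(-5)*(-7)/3 = -⅓*35 = -35/3 ≈ -11.667)
U² = (-35/3)² = 1225/9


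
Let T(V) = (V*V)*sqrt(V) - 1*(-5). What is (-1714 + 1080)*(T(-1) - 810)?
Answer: 510370 - 634*I ≈ 5.1037e+5 - 634.0*I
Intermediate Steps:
T(V) = 5 + V**(5/2) (T(V) = V**2*sqrt(V) + 5 = V**(5/2) + 5 = 5 + V**(5/2))
(-1714 + 1080)*(T(-1) - 810) = (-1714 + 1080)*((5 + (-1)**(5/2)) - 810) = -634*((5 + I) - 810) = -634*(-805 + I) = 510370 - 634*I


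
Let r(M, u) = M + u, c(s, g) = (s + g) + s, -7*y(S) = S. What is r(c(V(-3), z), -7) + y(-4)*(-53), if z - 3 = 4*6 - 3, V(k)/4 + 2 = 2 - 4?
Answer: -317/7 ≈ -45.286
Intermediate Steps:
V(k) = -16 (V(k) = -8 + 4*(2 - 4) = -8 + 4*(-2) = -8 - 8 = -16)
y(S) = -S/7
z = 24 (z = 3 + (4*6 - 3) = 3 + (24 - 3) = 3 + 21 = 24)
c(s, g) = g + 2*s (c(s, g) = (g + s) + s = g + 2*s)
r(c(V(-3), z), -7) + y(-4)*(-53) = ((24 + 2*(-16)) - 7) - 1/7*(-4)*(-53) = ((24 - 32) - 7) + (4/7)*(-53) = (-8 - 7) - 212/7 = -15 - 212/7 = -317/7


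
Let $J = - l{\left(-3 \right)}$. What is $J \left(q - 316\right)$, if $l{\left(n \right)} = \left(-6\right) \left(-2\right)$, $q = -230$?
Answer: $6552$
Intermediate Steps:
$l{\left(n \right)} = 12$
$J = -12$ ($J = \left(-1\right) 12 = -12$)
$J \left(q - 316\right) = - 12 \left(-230 - 316\right) = \left(-12\right) \left(-546\right) = 6552$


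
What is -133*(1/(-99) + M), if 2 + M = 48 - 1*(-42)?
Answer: -1158563/99 ≈ -11703.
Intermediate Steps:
M = 88 (M = -2 + (48 - 1*(-42)) = -2 + (48 + 42) = -2 + 90 = 88)
-133*(1/(-99) + M) = -133*(1/(-99) + 88) = -133*(-1/99 + 88) = -133*8711/99 = -1158563/99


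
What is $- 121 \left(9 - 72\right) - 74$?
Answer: $7549$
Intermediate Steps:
$- 121 \left(9 - 72\right) - 74 = \left(-121\right) \left(-63\right) - 74 = 7623 - 74 = 7549$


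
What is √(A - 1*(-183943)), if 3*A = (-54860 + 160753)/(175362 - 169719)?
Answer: 2*√162710520115/1881 ≈ 428.89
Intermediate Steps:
A = 105893/16929 (A = ((-54860 + 160753)/(175362 - 169719))/3 = (105893/5643)/3 = (105893*(1/5643))/3 = (⅓)*(105893/5643) = 105893/16929 ≈ 6.2551)
√(A - 1*(-183943)) = √(105893/16929 - 1*(-183943)) = √(105893/16929 + 183943) = √(3114076940/16929) = 2*√162710520115/1881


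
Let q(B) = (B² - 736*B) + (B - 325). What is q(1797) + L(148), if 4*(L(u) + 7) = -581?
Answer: 7631747/4 ≈ 1.9079e+6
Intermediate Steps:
q(B) = -325 + B² - 735*B (q(B) = (B² - 736*B) + (-325 + B) = -325 + B² - 735*B)
L(u) = -609/4 (L(u) = -7 + (¼)*(-581) = -7 - 581/4 = -609/4)
q(1797) + L(148) = (-325 + 1797² - 735*1797) - 609/4 = (-325 + 3229209 - 1320795) - 609/4 = 1908089 - 609/4 = 7631747/4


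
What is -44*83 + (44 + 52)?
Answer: -3556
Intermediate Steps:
-44*83 + (44 + 52) = -3652 + 96 = -3556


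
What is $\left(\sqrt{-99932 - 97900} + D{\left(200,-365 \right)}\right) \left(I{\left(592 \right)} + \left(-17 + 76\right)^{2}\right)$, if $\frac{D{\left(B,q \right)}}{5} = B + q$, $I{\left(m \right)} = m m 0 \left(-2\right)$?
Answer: $-2871825 + 6962 i \sqrt{49458} \approx -2.8718 \cdot 10^{6} + 1.5483 \cdot 10^{6} i$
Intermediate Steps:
$I{\left(m \right)} = 0$ ($I{\left(m \right)} = m 0 \left(-2\right) = 0 \left(-2\right) = 0$)
$D{\left(B,q \right)} = 5 B + 5 q$ ($D{\left(B,q \right)} = 5 \left(B + q\right) = 5 B + 5 q$)
$\left(\sqrt{-99932 - 97900} + D{\left(200,-365 \right)}\right) \left(I{\left(592 \right)} + \left(-17 + 76\right)^{2}\right) = \left(\sqrt{-99932 - 97900} + \left(5 \cdot 200 + 5 \left(-365\right)\right)\right) \left(0 + \left(-17 + 76\right)^{2}\right) = \left(\sqrt{-197832} + \left(1000 - 1825\right)\right) \left(0 + 59^{2}\right) = \left(2 i \sqrt{49458} - 825\right) \left(0 + 3481\right) = \left(-825 + 2 i \sqrt{49458}\right) 3481 = -2871825 + 6962 i \sqrt{49458}$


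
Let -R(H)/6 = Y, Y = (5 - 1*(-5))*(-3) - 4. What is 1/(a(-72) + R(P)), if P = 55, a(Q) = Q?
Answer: 1/132 ≈ 0.0075758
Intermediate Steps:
Y = -34 (Y = (5 + 5)*(-3) - 4 = 10*(-3) - 4 = -30 - 4 = -34)
R(H) = 204 (R(H) = -6*(-34) = 204)
1/(a(-72) + R(P)) = 1/(-72 + 204) = 1/132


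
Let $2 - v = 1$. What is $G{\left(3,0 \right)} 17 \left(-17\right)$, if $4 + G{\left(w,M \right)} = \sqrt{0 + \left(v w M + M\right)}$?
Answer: $1156$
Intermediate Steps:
$v = 1$ ($v = 2 - 1 = 1$)
$G{\left(w,M \right)} = -4 + \sqrt{M + M w}$ ($G{\left(w,M \right)} = -4 + \sqrt{0 + \left(1 w M + M\right)} = -4 + \sqrt{0 + \left(w M + M\right)} = -4 + \sqrt{0 + \left(M w + M\right)} = -4 + \sqrt{0 + \left(M + M w\right)} = -4 + \sqrt{M + M w}$)
$G{\left(3,0 \right)} 17 \left(-17\right) = \left(-4 + \sqrt{0 \left(1 + 3\right)}\right) 17 \left(-17\right) = \left(-4 + \sqrt{0 \cdot 4}\right) 17 \left(-17\right) = \left(-4 + \sqrt{0}\right) 17 \left(-17\right) = \left(-4 + 0\right) 17 \left(-17\right) = \left(-4\right) 17 \left(-17\right) = \left(-68\right) \left(-17\right) = 1156$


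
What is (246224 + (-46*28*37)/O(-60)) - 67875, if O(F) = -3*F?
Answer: 8013791/45 ≈ 1.7808e+5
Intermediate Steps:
(246224 + (-46*28*37)/O(-60)) - 67875 = (246224 + (-46*28*37)/((-3*(-60)))) - 67875 = (246224 - 1288*37/180) - 67875 = (246224 - 47656*1/180) - 67875 = (246224 - 11914/45) - 67875 = 11068166/45 - 67875 = 8013791/45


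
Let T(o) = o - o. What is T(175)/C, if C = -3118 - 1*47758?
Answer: 0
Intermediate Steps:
C = -50876 (C = -3118 - 47758 = -50876)
T(o) = 0
T(175)/C = 0/(-50876) = 0*(-1/50876) = 0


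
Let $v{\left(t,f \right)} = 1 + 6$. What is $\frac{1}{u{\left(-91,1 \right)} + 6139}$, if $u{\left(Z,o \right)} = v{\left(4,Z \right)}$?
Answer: $\frac{1}{6146} \approx 0.00016271$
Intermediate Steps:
$v{\left(t,f \right)} = 7$
$u{\left(Z,o \right)} = 7$
$\frac{1}{u{\left(-91,1 \right)} + 6139} = \frac{1}{7 + 6139} = \frac{1}{6146}$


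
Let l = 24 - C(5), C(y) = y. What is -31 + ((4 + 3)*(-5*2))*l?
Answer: -1361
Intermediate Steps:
l = 19 (l = 24 - 1*5 = 24 - 5 = 19)
-31 + ((4 + 3)*(-5*2))*l = -31 + ((4 + 3)*(-5*2))*19 = -31 + (7*(-10))*19 = -31 - 70*19 = -31 - 1330 = -1361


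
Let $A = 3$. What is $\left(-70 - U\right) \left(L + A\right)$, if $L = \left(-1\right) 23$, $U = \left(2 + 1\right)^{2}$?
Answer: $1580$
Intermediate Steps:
$U = 9$ ($U = 3^{2} = 9$)
$L = -23$
$\left(-70 - U\right) \left(L + A\right) = \left(-70 - 9\right) \left(-23 + 3\right) = \left(-70 - 9\right) \left(-20\right) = \left(-79\right) \left(-20\right) = 1580$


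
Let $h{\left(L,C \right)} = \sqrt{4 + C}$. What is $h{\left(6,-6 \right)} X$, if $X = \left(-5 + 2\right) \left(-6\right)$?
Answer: $18 i \sqrt{2} \approx 25.456 i$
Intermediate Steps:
$X = 18$ ($X = \left(-3\right) \left(-6\right) = 18$)
$h{\left(6,-6 \right)} X = \sqrt{4 - 6} \cdot 18 = \sqrt{-2} \cdot 18 = i \sqrt{2} \cdot 18 = 18 i \sqrt{2}$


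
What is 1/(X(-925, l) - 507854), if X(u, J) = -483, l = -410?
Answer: -1/508337 ≈ -1.9672e-6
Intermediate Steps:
1/(X(-925, l) - 507854) = 1/(-483 - 507854) = 1/(-508337) = -1/508337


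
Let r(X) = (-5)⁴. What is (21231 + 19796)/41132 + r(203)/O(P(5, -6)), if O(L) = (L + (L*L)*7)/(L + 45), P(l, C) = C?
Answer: 24111551/240916 ≈ 100.08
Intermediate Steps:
r(X) = 625
O(L) = (L + 7*L²)/(45 + L) (O(L) = (L + L²*7)/(45 + L) = (L + 7*L²)/(45 + L))
(21231 + 19796)/41132 + r(203)/O(P(5, -6)) = (21231 + 19796)/41132 + 625/((-6*(1 + 7*(-6))/(45 - 6))) = 41027*(1/41132) + 625/((-6*(1 - 42)/39)) = 5861/5876 + 625/((-6*1/39*(-41))) = 5861/5876 + 625/(82/13) = 5861/5876 + 625*(13/82) = 5861/5876 + 8125/82 = 24111551/240916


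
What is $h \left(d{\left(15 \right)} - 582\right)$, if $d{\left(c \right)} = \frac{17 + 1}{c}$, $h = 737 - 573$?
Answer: $- \frac{476256}{5} \approx -95251.0$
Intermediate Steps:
$h = 164$ ($h = 737 - 573 = 164$)
$d{\left(c \right)} = \frac{18}{c}$
$h \left(d{\left(15 \right)} - 582\right) = 164 \left(\frac{18}{15} - 582\right) = 164 \left(18 \cdot \frac{1}{15} - 582\right) = 164 \left(\frac{6}{5} - 582\right) = 164 \left(- \frac{2904}{5}\right) = - \frac{476256}{5}$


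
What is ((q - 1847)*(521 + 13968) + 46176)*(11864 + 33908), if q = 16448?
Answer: 9685358175180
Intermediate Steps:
((q - 1847)*(521 + 13968) + 46176)*(11864 + 33908) = ((16448 - 1847)*(521 + 13968) + 46176)*(11864 + 33908) = (14601*14489 + 46176)*45772 = (211553889 + 46176)*45772 = 211600065*45772 = 9685358175180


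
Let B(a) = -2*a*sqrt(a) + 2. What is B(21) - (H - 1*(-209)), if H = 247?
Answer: -454 - 42*sqrt(21) ≈ -646.47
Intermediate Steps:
B(a) = 2 - 2*a**(3/2) (B(a) = -2*a**(3/2) + 2 = 2 - 2*a**(3/2))
B(21) - (H - 1*(-209)) = (2 - 42*sqrt(21)) - (247 - 1*(-209)) = (2 - 42*sqrt(21)) - (247 + 209) = (2 - 42*sqrt(21)) - 1*456 = (2 - 42*sqrt(21)) - 456 = -454 - 42*sqrt(21)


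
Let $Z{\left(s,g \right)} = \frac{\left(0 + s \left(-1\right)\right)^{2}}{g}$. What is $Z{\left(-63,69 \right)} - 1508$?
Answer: $- \frac{33361}{23} \approx -1450.5$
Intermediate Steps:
$Z{\left(s,g \right)} = \frac{s^{2}}{g}$ ($Z{\left(s,g \right)} = \frac{\left(0 - s\right)^{2}}{g} = \frac{\left(- s\right)^{2}}{g} = \frac{s^{2}}{g}$)
$Z{\left(-63,69 \right)} - 1508 = \frac{\left(-63\right)^{2}}{69} - 1508 = \frac{1}{69} \cdot 3969 - 1508 = \frac{1323}{23} - 1508 = - \frac{33361}{23}$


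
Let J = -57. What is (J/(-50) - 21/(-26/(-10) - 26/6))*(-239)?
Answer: -1029612/325 ≈ -3168.0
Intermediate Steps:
(J/(-50) - 21/(-26/(-10) - 26/6))*(-239) = (-57/(-50) - 21/(-26/(-10) - 26/6))*(-239) = (-57*(-1/50) - 21/(-26*(-1/10) - 26*1/6))*(-239) = (57/50 - 21/(13/5 - 13/3))*(-239) = (57/50 - 21/(-26/15))*(-239) = (57/50 - 21*(-15/26))*(-239) = (57/50 + 315/26)*(-239) = (4308/325)*(-239) = -1029612/325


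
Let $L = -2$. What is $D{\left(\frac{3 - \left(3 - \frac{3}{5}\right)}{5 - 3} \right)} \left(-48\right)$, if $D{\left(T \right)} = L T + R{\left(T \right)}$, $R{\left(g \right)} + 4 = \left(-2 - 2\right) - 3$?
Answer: $\frac{2784}{5} \approx 556.8$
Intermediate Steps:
$R{\left(g \right)} = -11$ ($R{\left(g \right)} = -4 - 7 = -11$)
$D{\left(T \right)} = -11 - 2 T$ ($D{\left(T \right)} = - 2 T - 11 = -11 - 2 T$)
$D{\left(\frac{3 - \left(3 - \frac{3}{5}\right)}{5 - 3} \right)} \left(-48\right) = \left(-11 - 2 \frac{3 - \left(3 - \frac{3}{5}\right)}{5 - 3}\right) \left(-48\right) = \left(-11 - 2 \frac{3 - \frac{12}{5}}{2}\right) \left(-48\right) = \left(-11 - 2 \left(3 + \left(-3 + \frac{3}{5}\right)\right) \frac{1}{2}\right) \left(-48\right) = \left(-11 - 2 \left(3 - \frac{12}{5}\right) \frac{1}{2}\right) \left(-48\right) = \left(-11 - 2 \cdot \frac{3}{5} \cdot \frac{1}{2}\right) \left(-48\right) = \left(-11 - \frac{3}{5}\right) \left(-48\right) = \left(- \frac{58}{5}\right) \left(-48\right) = \frac{2784}{5}$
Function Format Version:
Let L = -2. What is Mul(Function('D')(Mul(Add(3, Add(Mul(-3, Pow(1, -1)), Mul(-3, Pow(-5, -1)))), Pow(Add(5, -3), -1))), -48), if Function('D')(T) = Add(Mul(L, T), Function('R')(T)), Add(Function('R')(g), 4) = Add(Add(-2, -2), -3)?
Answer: Rational(2784, 5) ≈ 556.80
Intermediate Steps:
Function('R')(g) = -11 (Function('R')(g) = Add(-4, Add(Add(-2, -2), -3)) = Add(-4, Add(-4, -3)) = Add(-4, -7) = -11)
Function('D')(T) = Add(-11, Mul(-2, T)) (Function('D')(T) = Add(Mul(-2, T), -11) = Add(-11, Mul(-2, T)))
Mul(Function('D')(Mul(Add(3, Add(Mul(-3, Pow(1, -1)), Mul(-3, Pow(-5, -1)))), Pow(Add(5, -3), -1))), -48) = Mul(Add(-11, Mul(-2, Mul(Add(3, Add(Mul(-3, Pow(1, -1)), Mul(-3, Pow(-5, -1)))), Pow(Add(5, -3), -1)))), -48) = Mul(Add(-11, Mul(-2, Mul(Add(3, Add(Mul(-3, 1), Mul(-3, Rational(-1, 5)))), Pow(2, -1)))), -48) = Mul(Add(-11, Mul(-2, Mul(Add(3, Add(-3, Rational(3, 5))), Rational(1, 2)))), -48) = Mul(Add(-11, Mul(-2, Mul(Add(3, Rational(-12, 5)), Rational(1, 2)))), -48) = Mul(Add(-11, Mul(-2, Mul(Rational(3, 5), Rational(1, 2)))), -48) = Mul(Add(-11, Mul(-2, Rational(3, 10))), -48) = Mul(Add(-11, Rational(-3, 5)), -48) = Mul(Rational(-58, 5), -48) = Rational(2784, 5)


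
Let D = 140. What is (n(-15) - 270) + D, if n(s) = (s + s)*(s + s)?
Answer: 770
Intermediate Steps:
n(s) = 4*s² (n(s) = (2*s)*(2*s) = 4*s²)
(n(-15) - 270) + D = (4*(-15)² - 270) + 140 = (4*225 - 270) + 140 = (900 - 270) + 140 = 630 + 140 = 770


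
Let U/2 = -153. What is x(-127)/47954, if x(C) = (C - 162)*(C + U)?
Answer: 125137/47954 ≈ 2.6095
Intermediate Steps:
U = -306 (U = 2*(-153) = -306)
x(C) = (-306 + C)*(-162 + C) (x(C) = (C - 162)*(C - 306) = (-162 + C)*(-306 + C) = (-306 + C)*(-162 + C))
x(-127)/47954 = (49572 + (-127)² - 468*(-127))/47954 = (49572 + 16129 + 59436)*(1/47954) = 125137*(1/47954) = 125137/47954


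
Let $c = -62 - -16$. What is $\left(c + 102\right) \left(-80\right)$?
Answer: $-4480$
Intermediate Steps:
$c = -46$ ($c = -62 + 16 = -46$)
$\left(c + 102\right) \left(-80\right) = \left(-46 + 102\right) \left(-80\right) = 56 \left(-80\right) = -4480$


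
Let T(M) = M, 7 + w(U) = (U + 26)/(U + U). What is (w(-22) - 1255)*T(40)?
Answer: -555320/11 ≈ -50484.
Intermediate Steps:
w(U) = -7 + (26 + U)/(2*U) (w(U) = -7 + (U + 26)/(U + U) = -7 + (26 + U)/((2*U)) = -7 + (26 + U)*(1/(2*U)) = -7 + (26 + U)/(2*U))
(w(-22) - 1255)*T(40) = ((-13/2 + 13/(-22)) - 1255)*40 = ((-13/2 + 13*(-1/22)) - 1255)*40 = ((-13/2 - 13/22) - 1255)*40 = (-78/11 - 1255)*40 = -13883/11*40 = -555320/11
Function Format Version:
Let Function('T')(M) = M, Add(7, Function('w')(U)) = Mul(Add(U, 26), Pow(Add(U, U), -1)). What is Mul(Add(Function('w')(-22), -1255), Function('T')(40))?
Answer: Rational(-555320, 11) ≈ -50484.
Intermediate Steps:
Function('w')(U) = Add(-7, Mul(Rational(1, 2), Pow(U, -1), Add(26, U))) (Function('w')(U) = Add(-7, Mul(Add(U, 26), Pow(Add(U, U), -1))) = Add(-7, Mul(Add(26, U), Pow(Mul(2, U), -1))) = Add(-7, Mul(Add(26, U), Mul(Rational(1, 2), Pow(U, -1)))) = Add(-7, Mul(Rational(1, 2), Pow(U, -1), Add(26, U))))
Mul(Add(Function('w')(-22), -1255), Function('T')(40)) = Mul(Add(Add(Rational(-13, 2), Mul(13, Pow(-22, -1))), -1255), 40) = Mul(Add(Add(Rational(-13, 2), Mul(13, Rational(-1, 22))), -1255), 40) = Mul(Add(Add(Rational(-13, 2), Rational(-13, 22)), -1255), 40) = Mul(Add(Rational(-78, 11), -1255), 40) = Mul(Rational(-13883, 11), 40) = Rational(-555320, 11)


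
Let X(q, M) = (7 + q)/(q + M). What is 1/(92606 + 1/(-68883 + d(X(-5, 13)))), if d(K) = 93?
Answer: 68790/6370366739 ≈ 1.0798e-5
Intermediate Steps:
X(q, M) = (7 + q)/(M + q)
1/(92606 + 1/(-68883 + d(X(-5, 13)))) = 1/(92606 + 1/(-68883 + 93)) = 1/(92606 + 1/(-68790)) = 1/(92606 - 1/68790) = 1/(6370366739/68790) = 68790/6370366739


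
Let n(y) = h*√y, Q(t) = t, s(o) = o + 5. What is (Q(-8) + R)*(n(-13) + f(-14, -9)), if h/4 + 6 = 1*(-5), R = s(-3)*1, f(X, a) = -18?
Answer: 108 + 264*I*√13 ≈ 108.0 + 951.87*I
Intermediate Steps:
s(o) = 5 + o
R = 2 (R = (5 - 3)*1 = 2*1 = 2)
h = -44 (h = -24 + 4*(1*(-5)) = -24 + 4*(-5) = -24 - 20 = -44)
n(y) = -44*√y
(Q(-8) + R)*(n(-13) + f(-14, -9)) = (-8 + 2)*(-44*I*√13 - 18) = -6*(-44*I*√13 - 18) = -6*(-18 - 44*I*√13) = 108 + 264*I*√13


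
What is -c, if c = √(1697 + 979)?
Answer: -2*√669 ≈ -51.730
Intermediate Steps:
c = 2*√669 (c = √2676 = 2*√669 ≈ 51.730)
-c = -2*√669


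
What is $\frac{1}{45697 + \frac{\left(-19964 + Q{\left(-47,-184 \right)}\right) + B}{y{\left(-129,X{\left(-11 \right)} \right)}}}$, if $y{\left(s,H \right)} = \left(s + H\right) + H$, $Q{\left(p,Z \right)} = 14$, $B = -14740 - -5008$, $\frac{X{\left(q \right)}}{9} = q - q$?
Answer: $\frac{43}{1974865} \approx 2.1774 \cdot 10^{-5}$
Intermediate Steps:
$X{\left(q \right)} = 0$ ($X{\left(q \right)} = 9 \left(q - q\right) = 9 \cdot 0 = 0$)
$B = -9732$ ($B = -14740 + 5008 = -9732$)
$y{\left(s,H \right)} = s + 2 H$ ($y{\left(s,H \right)} = \left(H + s\right) + H = s + 2 H$)
$\frac{1}{45697 + \frac{\left(-19964 + Q{\left(-47,-184 \right)}\right) + B}{y{\left(-129,X{\left(-11 \right)} \right)}}} = \frac{1}{45697 + \frac{\left(-19964 + 14\right) - 9732}{-129 + 2 \cdot 0}} = \frac{1}{45697 + \frac{-19950 - 9732}{-129 + 0}} = \frac{1}{45697 - \frac{29682}{-129}} = \frac{1}{45697 - - \frac{9894}{43}} = \frac{1}{45697 + \frac{9894}{43}} = \frac{1}{\frac{1974865}{43}} = \frac{43}{1974865}$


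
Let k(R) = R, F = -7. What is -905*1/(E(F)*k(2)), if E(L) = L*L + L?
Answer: -905/84 ≈ -10.774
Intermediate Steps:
E(L) = L + L**2 (E(L) = L**2 + L = L + L**2)
-905*1/(E(F)*k(2)) = -905*(-1/(14*(1 - 7))) = -905/(-7*(-6)*2) = -905/(42*2) = -905/84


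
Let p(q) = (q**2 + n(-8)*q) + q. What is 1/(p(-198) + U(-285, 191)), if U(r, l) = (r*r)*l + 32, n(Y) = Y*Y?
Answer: 1/15540341 ≈ 6.4349e-8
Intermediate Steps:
n(Y) = Y**2
U(r, l) = 32 + l*r**2 (U(r, l) = r**2*l + 32 = l*r**2 + 32 = 32 + l*r**2)
p(q) = q**2 + 65*q (p(q) = (q**2 + (-8)**2*q) + q = (q**2 + 64*q) + q = q**2 + 65*q)
1/(p(-198) + U(-285, 191)) = 1/(-198*(65 - 198) + (32 + 191*(-285)**2)) = 1/(-198*(-133) + (32 + 191*81225)) = 1/(26334 + (32 + 15513975)) = 1/(26334 + 15514007) = 1/15540341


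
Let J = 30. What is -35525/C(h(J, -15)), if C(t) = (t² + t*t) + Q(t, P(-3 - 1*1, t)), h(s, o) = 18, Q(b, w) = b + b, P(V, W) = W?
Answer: -35525/684 ≈ -51.937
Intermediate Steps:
Q(b, w) = 2*b
C(t) = 2*t + 2*t² (C(t) = (t² + t*t) + 2*t = (t² + t²) + 2*t = 2*t² + 2*t = 2*t + 2*t²)
-35525/C(h(J, -15)) = -35525*1/(36*(1 + 18)) = -35525/(2*18*19) = -35525/684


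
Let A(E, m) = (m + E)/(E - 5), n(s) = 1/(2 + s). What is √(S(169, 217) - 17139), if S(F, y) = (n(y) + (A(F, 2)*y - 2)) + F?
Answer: I*√5400327560145/17958 ≈ 129.41*I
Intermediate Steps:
A(E, m) = (E + m)/(-5 + E)
S(F, y) = -2 + F + 1/(2 + y) + y*(2 + F)/(-5 + F) (S(F, y) = (1/(2 + y) + (((F + 2)/(-5 + F))*y - 2)) + F = (1/(2 + y) + (((2 + F)/(-5 + F))*y - 2)) + F = (1/(2 + y) + (y*(2 + F)/(-5 + F) - 2)) + F = (1/(2 + y) + (-2 + y*(2 + F)/(-5 + F))) + F = (-2 + 1/(2 + y) + y*(2 + F)/(-5 + F)) + F = -2 + F + 1/(2 + y) + y*(2 + F)/(-5 + F))
√(S(169, 217) - 17139) = √((-2 + 169 + 1/(2 + 217) + 217*(2 + 169)/(-5 + 169)) - 17139) = √((-2 + 169 + 1/219 + 217*171/164) - 17139) = √((-2 + 169 + 1/219 + 217*(1/164)*171) - 17139) = √((-2 + 169 + 1/219 + 37107/164) - 17139) = √(14124569/35916 - 17139) = √(-601439755/35916) = I*√5400327560145/17958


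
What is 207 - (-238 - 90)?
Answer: 535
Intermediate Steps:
207 - (-238 - 90) = 207 - 1*(-328) = 207 + 328 = 535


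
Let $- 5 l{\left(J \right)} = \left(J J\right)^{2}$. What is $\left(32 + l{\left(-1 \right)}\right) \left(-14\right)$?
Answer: $- \frac{2226}{5} \approx -445.2$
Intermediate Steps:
$l{\left(J \right)} = - \frac{J^{4}}{5}$ ($l{\left(J \right)} = - \frac{\left(J J\right)^{2}}{5} = - \frac{\left(J^{2}\right)^{2}}{5} = - \frac{J^{4}}{5}$)
$\left(32 + l{\left(-1 \right)}\right) \left(-14\right) = \left(32 - \frac{\left(-1\right)^{4}}{5}\right) \left(-14\right) = \left(32 - \frac{1}{5}\right) \left(-14\right) = \frac{159}{5} \left(-14\right) = - \frac{2226}{5}$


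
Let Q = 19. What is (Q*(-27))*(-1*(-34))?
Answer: -17442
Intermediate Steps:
(Q*(-27))*(-1*(-34)) = (19*(-27))*(-1*(-34)) = -513*34 = -17442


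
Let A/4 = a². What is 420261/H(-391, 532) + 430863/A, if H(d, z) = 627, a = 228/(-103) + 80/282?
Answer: 92982740622775/3142275136 ≈ 29591.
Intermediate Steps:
a = -28028/14523 (a = 228*(-1/103) + 80*(1/282) = -228/103 + 40/141 = -28028/14523 ≈ -1.9299)
A = 3142275136/210917529 (A = 4*(-28028/14523)² = 4*(785568784/210917529) = 3142275136/210917529 ≈ 14.898)
420261/H(-391, 532) + 430863/A = 420261/627 + 430863/(3142275136/210917529) = 420261*(1/627) + 430863*(210917529/3142275136) = 7373/11 + 90876559297527/3142275136 = 92982740622775/3142275136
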